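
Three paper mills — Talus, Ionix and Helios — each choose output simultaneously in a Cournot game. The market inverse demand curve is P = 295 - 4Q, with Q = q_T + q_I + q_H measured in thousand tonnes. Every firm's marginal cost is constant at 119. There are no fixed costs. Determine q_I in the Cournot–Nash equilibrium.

A representative firm's profit is π_i = q_i(295 - 4Q) - 119q_i.
Setting ∂π_i/∂q_i = 0 with rivals' quantities fixed: 176 - 8q_i - 4·Σ_{j≠i} q_j = 0.
With identical firms every q_j equals q_i, so Σ_{j≠i} q_j = 2q_i and 176 = 16q_i, giving q_i = 11.

11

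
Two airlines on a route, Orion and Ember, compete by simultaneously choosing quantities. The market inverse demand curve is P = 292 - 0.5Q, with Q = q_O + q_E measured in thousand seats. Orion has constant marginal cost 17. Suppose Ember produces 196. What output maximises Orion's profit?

With the rival's output fixed at 196, Orion's profit is π_O = (292 - (1/2)·196 - (1/2)q_O)q_O - (17q_O) = (194 - (1/2)q_O)q_O - (17q_O).
∂π_O/∂q_O = 177 - q_O = 0, so q_O = 177.

177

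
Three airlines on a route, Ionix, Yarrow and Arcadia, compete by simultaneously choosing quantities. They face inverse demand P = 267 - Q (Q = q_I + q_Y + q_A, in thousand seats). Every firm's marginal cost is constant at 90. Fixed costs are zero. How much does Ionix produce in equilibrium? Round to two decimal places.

44.25

Each firm earns π_i = (267 - Q)q_i - 90q_i.
Setting ∂π_i/∂q_i = 0 with rivals' quantities fixed: 177 - 2q_i - Σ_{j≠i} q_j = 0.
By symmetry each firm produces the same amount; substituting Σ_{j≠i} q_j = 2q_i yields q_i = 177/4.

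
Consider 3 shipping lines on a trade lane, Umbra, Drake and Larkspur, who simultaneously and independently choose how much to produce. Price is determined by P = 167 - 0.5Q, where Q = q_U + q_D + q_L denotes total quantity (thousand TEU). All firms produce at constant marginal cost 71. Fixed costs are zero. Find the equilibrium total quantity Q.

144

A representative firm's profit is π_i = q_i(167 - 0.5Q) - 71q_i.
First-order condition (treating rivals' output as given): 96 - q_i - (1/2)·Σ_{j≠i} q_j = 0.
With identical firms every q_j equals q_i, so Σ_{j≠i} q_j = 2q_i and 96 = 2q_i, giving q_i = 48.
Total output Q = 48 + 48 + 48 = 144.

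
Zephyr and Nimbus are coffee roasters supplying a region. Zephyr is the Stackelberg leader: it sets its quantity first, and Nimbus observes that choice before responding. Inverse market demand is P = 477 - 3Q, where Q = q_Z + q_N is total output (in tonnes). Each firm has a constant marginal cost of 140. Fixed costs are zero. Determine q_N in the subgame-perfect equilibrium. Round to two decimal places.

28.08

Solve by backward induction. Given q_Z, the follower Nimbus maximises π_N = (477 - 3q_Z - 3q_N)q_N - 140q_N.
∂π_N/∂q_N = 337 - 3q_Z - 6q_N = 0 gives the reaction function q_N = (337 - 3q_Z)/6.
Zephyr substitutes q_N(q_Z) into its own profit: π_Z = q_Z(477 - 3q_Z - (337 - 3q_Z)/2) - 140q_Z = (617/2 - (3/2)q_Z)q_Z - 140q_Z.
Leader FOC: 337/2 - 3q_Z = 0, so q_Z = 337/6.
Then q_N = (337 - 3·(337/6))/6 = 337/12.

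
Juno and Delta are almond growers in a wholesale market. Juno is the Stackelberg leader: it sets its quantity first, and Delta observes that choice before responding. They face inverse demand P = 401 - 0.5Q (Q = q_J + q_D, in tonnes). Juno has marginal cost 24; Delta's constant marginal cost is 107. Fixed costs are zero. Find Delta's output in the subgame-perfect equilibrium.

Solve by backward induction. Given q_J, the follower Delta maximises π_D = (401 - (1/2)q_J - (1/2)q_D)q_D - 107q_D.
∂π_D/∂q_D = 294 - (1/2)q_J - q_D = 0 gives the reaction function q_D = (294 - (1/2)q_J).
Juno substitutes q_D(q_J) into its own profit: π_J = q_J(401 - (1/2)q_J - (294 - (1/2)q_J)/2) - 24q_J = (254 - (1/4)q_J)q_J - 24q_J.
The leader's first-order condition 230 - (1/2)q_J = 0 yields q_J = 460.
Then q_D = (294 - (1/2)·460) = 64.

64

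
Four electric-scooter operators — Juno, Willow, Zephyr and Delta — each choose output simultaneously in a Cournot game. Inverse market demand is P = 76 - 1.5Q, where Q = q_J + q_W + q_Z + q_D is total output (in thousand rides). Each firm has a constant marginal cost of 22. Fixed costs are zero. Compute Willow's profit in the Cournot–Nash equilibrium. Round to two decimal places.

77.76

A representative firm's profit is π_i = q_i(76 - 1.5Q) - 22q_i.
Setting ∂π_i/∂q_i = 0 with rivals' quantities fixed: 54 - 3q_i - (3/2)·Σ_{j≠i} q_j = 0.
With identical firms every q_j equals q_i, so Σ_{j≠i} q_j = 3q_i and 54 = (15/2)q_i, giving q_i = 36/5.
Price P = 76 - (3/2)·(144/5) = 164/5.
Willow's profit: (164/5 - 22)·(36/5) = 1944/25.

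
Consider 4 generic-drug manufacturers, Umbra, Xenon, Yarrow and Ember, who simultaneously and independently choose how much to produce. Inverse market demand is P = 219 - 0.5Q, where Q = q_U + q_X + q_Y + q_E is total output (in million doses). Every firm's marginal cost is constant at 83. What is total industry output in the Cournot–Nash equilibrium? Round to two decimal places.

217.60

Each firm earns π_i = (219 - 0.5Q)q_i - 83q_i.
Setting ∂π_i/∂q_i = 0 with rivals' quantities fixed: 136 - q_i - (1/2)·Σ_{j≠i} q_j = 0.
By symmetry each firm produces the same amount; substituting Σ_{j≠i} q_j = 3q_i yields q_i = 136/(5/2) = 272/5.
Total output Q = 272/5 + 272/5 + 272/5 + 272/5 = 1088/5.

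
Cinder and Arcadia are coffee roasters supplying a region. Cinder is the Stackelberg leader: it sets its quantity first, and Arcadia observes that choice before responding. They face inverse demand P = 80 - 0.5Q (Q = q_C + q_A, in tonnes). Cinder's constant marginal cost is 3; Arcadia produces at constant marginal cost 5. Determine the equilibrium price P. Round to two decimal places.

22.75

Solve by backward induction. Given q_C, the follower Arcadia maximises π_A = (80 - (1/2)q_C - (1/2)q_A)q_A - 5q_A.
∂π_A/∂q_A = 75 - (1/2)q_C - q_A = 0 gives the reaction function q_A = (75 - (1/2)q_C).
Cinder substitutes q_A(q_C) into its own profit: π_C = q_C(80 - (1/2)q_C - (75 - (1/2)q_C)/2) - 3q_C = (85/2 - (1/4)q_C)q_C - 3q_C.
Maximising: ∂π_C/∂q_C = 79/2 - (1/2)q_C = 0, giving q_C = 79.
Then q_A = (75 - (1/2)·79) = 71/2.
Total output Q = 229/2, so price P = 80 - (1/2)·(229/2) = 91/4.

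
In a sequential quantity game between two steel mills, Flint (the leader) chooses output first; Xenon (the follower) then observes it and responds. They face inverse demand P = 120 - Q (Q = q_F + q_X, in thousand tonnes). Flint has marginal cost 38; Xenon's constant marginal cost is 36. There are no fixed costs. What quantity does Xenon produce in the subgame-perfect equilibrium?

22

The follower Xenon best-responds to any q_F: π_X = (120 - Q)q_X - 36q_X.
∂π_X/∂q_X = 84 - q_F - 2q_X = 0 gives the reaction function q_X = (84 - q_F)/2.
The leader anticipates this reaction. Substituting into P = 120 - Q gives P = 78 - (1/2)q_F, so π_F = (78 - (1/2)q_F)q_F - 38q_F.
Leader FOC: 40 - q_F = 0, so q_F = 40.
Then q_X = (84 - 40)/2 = 22.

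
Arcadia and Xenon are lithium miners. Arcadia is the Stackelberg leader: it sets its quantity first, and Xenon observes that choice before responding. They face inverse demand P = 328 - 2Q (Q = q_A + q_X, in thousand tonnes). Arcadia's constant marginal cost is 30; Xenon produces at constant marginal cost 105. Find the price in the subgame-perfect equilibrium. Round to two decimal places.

The follower Xenon best-responds to any q_A: π_X = (328 - 2Q)q_X - 105q_X.
∂π_X/∂q_X = 223 - 2q_A - 4q_X = 0 gives the reaction function q_X = (223 - 2q_A)/4.
Arcadia substitutes q_X(q_A) into its own profit: π_A = q_A(328 - 2q_A - (223 - 2q_A)/2) - 30q_A = (433/2 - q_A)q_A - 30q_A.
The leader's first-order condition 373/2 - 2q_A = 0 yields q_A = 373/4.
Then q_X = (223 - 2·(373/4))/4 = 73/8.
Total output Q = 819/8, so price P = 328 - 2·(819/8) = 493/4.

123.25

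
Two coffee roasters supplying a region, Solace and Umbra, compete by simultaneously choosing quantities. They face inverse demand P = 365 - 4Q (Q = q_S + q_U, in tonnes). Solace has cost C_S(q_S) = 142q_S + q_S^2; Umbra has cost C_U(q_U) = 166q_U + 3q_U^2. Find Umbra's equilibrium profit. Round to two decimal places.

548.86

Solace's profit: π_S = (365 - 4Q)q_S - (142q_S + q_S²). Setting ∂π_S/∂q_S = 0: 223 - 10q_S - 4(q_U) = 0.
Umbra's first-order condition: 199 - 14q_U - 4(q_S) = 0.
So q_S = (223 - 4q_U)/10 and q_U = (199 - 4q_S)/14.
Solving the pair: q_S = 1163/62, q_U = 549/62.
Price P = 365 - 4·(856/31) = 254.5484.
Umbra's profit: 254.5484·(549/62) - 166·(549/62) - 3(549/62)² = 548.8572.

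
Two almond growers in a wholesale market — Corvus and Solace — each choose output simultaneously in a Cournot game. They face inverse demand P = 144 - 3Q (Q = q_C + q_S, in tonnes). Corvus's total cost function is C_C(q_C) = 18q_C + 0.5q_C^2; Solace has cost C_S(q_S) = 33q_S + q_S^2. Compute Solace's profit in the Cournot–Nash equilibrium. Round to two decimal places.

Corvus's profit: π_C = (144 - 3Q)q_C - (18q_C + (1/2)q_C²). Setting ∂π_C/∂q_C = 0: 126 - 7q_C - 3(q_S) = 0.
Solace's profit: π_S = (144 - 3Q)q_S - (33q_S + q_S²). Setting ∂π_S/∂q_S = 0: 111 - 8q_S - 3(q_C) = 0.
So q_C = (126 - 3q_S)/7 and q_S = (111 - 3q_C)/8.
Solving the pair: q_C = 675/47, q_S = 399/47.
Price P = 144 - 3·(1074/47) = 75.4468.
Solace's profit: 75.4468·(399/47) - 33·(399/47) - (399/47)² = 288.2770.

288.28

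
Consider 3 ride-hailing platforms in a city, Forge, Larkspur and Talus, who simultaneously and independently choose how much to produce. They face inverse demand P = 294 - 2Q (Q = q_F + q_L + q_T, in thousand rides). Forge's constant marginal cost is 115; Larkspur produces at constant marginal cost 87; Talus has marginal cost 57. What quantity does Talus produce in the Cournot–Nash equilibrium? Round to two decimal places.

40.63

Forge's profit: π_F = (294 - 2Q)q_F - (115q_F). Setting ∂π_F/∂q_F = 0: 179 - 4q_F - 2(q_L + q_T) = 0.
Larkspur's first-order condition: 207 - 4q_L - 2(q_F + q_T) = 0.
Talus's profit: π_T = (294 - 2Q)q_T - (57q_T). Setting ∂π_T/∂q_T = 0: 237 - 4q_T - 2(q_F + q_L) = 0.
Summing all 3 equations gives 623 − 8Q = 0, hence Q = 623/8.
Back-substituting: q_F = (179 − 623/4)/2 = 93/8, q_L = (207 − 623/4)/2 = 205/8, q_T = (237 − 623/4)/2 = 325/8.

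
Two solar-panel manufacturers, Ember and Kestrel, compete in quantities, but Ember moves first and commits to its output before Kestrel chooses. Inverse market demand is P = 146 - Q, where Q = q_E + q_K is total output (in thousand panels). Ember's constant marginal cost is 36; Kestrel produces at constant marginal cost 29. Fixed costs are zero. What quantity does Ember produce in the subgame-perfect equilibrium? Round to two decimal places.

51.50

Solve by backward induction. Given q_E, the follower Kestrel maximises π_K = (146 - q_E - q_K)q_K - 29q_K.
∂π_K/∂q_K = 117 - q_E - 2q_K = 0 gives the reaction function q_K = (117 - q_E)/2.
The leader anticipates this reaction. Substituting into P = 146 - Q gives P = 175/2 - (1/2)q_E, so π_E = (175/2 - (1/2)q_E)q_E - 36q_E.
Leader FOC: 103/2 - q_E = 0, so q_E = 103/2.
Then q_K = (117 - 103/2)/2 = 131/4.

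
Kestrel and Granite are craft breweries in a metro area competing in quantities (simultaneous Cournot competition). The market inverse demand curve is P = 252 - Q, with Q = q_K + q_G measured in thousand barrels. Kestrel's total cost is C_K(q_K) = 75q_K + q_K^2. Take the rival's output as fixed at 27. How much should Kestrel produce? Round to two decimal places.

With the rival's output fixed at 27, Kestrel's profit is π_K = (252 - 27 - q_K)q_K - (75q_K + q_K²) = (225 - q_K)q_K - (75q_K + q_K²).
∂π_K/∂q_K = 150 - 4q_K = 0, so q_K = 75/2.

37.50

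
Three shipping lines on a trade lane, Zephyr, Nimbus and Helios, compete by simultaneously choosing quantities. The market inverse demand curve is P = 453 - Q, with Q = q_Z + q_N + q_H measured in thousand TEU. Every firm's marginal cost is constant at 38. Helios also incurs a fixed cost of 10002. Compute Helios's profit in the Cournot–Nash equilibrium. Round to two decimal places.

Each firm earns π_i = (453 - Q)q_i - 38q_i.
First-order condition (treating rivals' output as given): 415 - 2q_i - Σ_{j≠i} q_j = 0.
With identical firms every q_j equals q_i, so Σ_{j≠i} q_j = 2q_i and 415 = 4q_i, giving q_i = 415/4.
Price P = 453 - 1245/4 = 567/4.
Helios's profit: (567/4 - 38)·(415/4) - 10002 = 762.0625.

762.06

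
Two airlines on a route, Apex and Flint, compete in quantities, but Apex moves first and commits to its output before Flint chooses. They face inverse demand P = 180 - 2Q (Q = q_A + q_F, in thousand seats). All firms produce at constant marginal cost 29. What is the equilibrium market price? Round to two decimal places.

66.75

Solve by backward induction. Given q_A, the follower Flint maximises π_F = (180 - 2q_A - 2q_F)q_F - 29q_F.
∂π_F/∂q_F = 151 - 2q_A - 4q_F = 0 gives the reaction function q_F = (151 - 2q_A)/4.
The leader anticipates this reaction. Substituting into P = 180 - 2Q gives P = 209/2 - q_A, so π_A = (209/2 - q_A)q_A - 29q_A.
Maximising: ∂π_A/∂q_A = 151/2 - 2q_A = 0, giving q_A = 151/4.
Then q_F = (151 - 2·(151/4))/4 = 151/8.
Total output Q = 453/8, so price P = 180 - 2·(453/8) = 267/4.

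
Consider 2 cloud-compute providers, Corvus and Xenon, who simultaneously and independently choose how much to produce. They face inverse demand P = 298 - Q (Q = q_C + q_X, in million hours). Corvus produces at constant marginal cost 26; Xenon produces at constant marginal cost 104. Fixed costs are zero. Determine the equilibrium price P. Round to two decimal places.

Corvus's profit: π_C = (298 - Q)q_C - (26q_C). Setting ∂π_C/∂q_C = 0: 272 - 2q_C - (q_X) = 0.
Xenon's first-order condition: 194 - 2q_X - (q_C) = 0.
Rearranging gives the reaction functions q_C = (272 - q_X)/2 and q_X = (194 - q_C)/2.
Substituting one into the other gives q_C = 350/3 and q_X = 116/3.
Total output Q = 466/3, so price P = 298 - 466/3 = 428/3.

142.67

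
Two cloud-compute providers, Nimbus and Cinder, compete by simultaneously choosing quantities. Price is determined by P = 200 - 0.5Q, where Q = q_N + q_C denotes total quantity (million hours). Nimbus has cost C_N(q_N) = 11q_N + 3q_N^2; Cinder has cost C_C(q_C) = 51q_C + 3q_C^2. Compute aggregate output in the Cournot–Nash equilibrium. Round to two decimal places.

Nimbus's profit: π_N = (200 - 0.5Q)q_N - (11q_N + 3q_N²). Setting ∂π_N/∂q_N = 0: 189 - 7q_N - (1/2)(q_C) = 0.
Cinder's profit: π_C = (200 - 0.5Q)q_C - (51q_C + 3q_C²). Setting ∂π_C/∂q_C = 0: 149 - 7q_C - (1/2)(q_N) = 0.
Best responses: q_N = (189 - (1/2)q_C)/7, q_C = (149 - (1/2)q_N)/7.
Solving the pair: q_N = 25.6103, q_C = 19.4564.
Total output Q = 25.6103 + 19.4564 = 676/15.

45.07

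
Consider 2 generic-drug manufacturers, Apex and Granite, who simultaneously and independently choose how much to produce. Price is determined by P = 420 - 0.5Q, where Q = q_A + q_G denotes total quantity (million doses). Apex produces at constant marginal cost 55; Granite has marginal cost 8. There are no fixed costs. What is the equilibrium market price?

Apex's profit: π_A = (420 - 0.5Q)q_A - (55q_A). Setting ∂π_A/∂q_A = 0: 365 - q_A - (1/2)(q_G) = 0.
Granite's profit: π_G = (420 - 0.5Q)q_G - (8q_G). Setting ∂π_G/∂q_G = 0: 412 - q_G - (1/2)(q_A) = 0.
Rearranging gives the reaction functions q_A = (365 - (1/2)q_G) and q_G = (412 - (1/2)q_A).
Substituting one into the other gives q_A = 212 and q_G = 306.
Total output Q = 518, so price P = 420 - (1/2)·518 = 161.

161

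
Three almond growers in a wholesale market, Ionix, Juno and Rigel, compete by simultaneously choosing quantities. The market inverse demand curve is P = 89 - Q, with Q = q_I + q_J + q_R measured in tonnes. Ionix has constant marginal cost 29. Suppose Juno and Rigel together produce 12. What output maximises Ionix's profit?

24

With rivals' combined output fixed at 12, Ionix's profit is π_I = (89 - 12 - q_I)q_I - (29q_I) = (77 - q_I)q_I - (29q_I).
∂π_I/∂q_I = 48 - 2q_I = 0, so q_I = 24.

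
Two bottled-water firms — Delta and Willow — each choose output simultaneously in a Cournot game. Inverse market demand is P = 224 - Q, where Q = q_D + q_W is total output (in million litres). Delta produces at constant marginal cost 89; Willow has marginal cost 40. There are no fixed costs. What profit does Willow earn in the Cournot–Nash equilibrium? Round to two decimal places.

6032.11

Delta's profit: π_D = (224 - Q)q_D - (89q_D). Setting ∂π_D/∂q_D = 0: 135 - 2q_D - (q_W) = 0.
Willow's first-order condition: 184 - 2q_W - (q_D) = 0.
So q_D = (135 - q_W)/2 and q_W = (184 - q_D)/2.
Substituting one into the other gives q_D = 86/3 and q_W = 233/3.
Price P = 224 - 319/3 = 353/3.
Willow's profit: (353/3 - 40)·(233/3) = 6032.1111.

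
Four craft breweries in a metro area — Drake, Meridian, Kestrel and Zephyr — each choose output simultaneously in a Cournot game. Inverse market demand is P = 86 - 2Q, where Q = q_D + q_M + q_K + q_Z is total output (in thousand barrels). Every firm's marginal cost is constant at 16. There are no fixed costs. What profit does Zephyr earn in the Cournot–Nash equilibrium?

98

A representative firm's profit is π_i = q_i(86 - 2Q) - 16q_i.
Setting ∂π_i/∂q_i = 0 with rivals' quantities fixed: 70 - 4q_i - 2·Σ_{j≠i} q_j = 0.
With identical firms every q_j equals q_i, so Σ_{j≠i} q_j = 3q_i and 70 = 10q_i, giving q_i = 7.
Price P = 86 - 2·28 = 30.
Zephyr's profit: (30 - 16)·7 = 98.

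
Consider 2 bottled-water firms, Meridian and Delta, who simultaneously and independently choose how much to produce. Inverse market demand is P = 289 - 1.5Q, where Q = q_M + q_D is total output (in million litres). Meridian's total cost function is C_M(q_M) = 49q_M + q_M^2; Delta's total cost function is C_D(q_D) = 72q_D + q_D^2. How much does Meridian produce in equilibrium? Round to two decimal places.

Meridian's profit: π_M = (289 - 1.5Q)q_M - (49q_M + q_M²). Setting ∂π_M/∂q_M = 0: 240 - 5q_M - (3/2)(q_D) = 0.
Delta's first-order condition: 217 - 5q_D - (3/2)(q_M) = 0.
Best responses: q_M = (240 - (3/2)q_D)/5, q_D = (217 - (3/2)q_M)/5.
Substituting one into the other gives q_M = 38.4396 and q_D = 31.8681.

38.44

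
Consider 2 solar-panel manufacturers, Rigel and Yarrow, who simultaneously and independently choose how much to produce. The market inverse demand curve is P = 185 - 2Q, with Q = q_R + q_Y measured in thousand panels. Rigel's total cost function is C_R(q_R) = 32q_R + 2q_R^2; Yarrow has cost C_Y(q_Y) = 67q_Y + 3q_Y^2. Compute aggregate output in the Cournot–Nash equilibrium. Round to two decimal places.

Rigel's profit: π_R = (185 - 2Q)q_R - (32q_R + 2q_R²). Setting ∂π_R/∂q_R = 0: 153 - 8q_R - 2(q_Y) = 0.
Yarrow's profit: π_Y = (185 - 2Q)q_Y - (67q_Y + 3q_Y²). Setting ∂π_Y/∂q_Y = 0: 118 - 10q_Y - 2(q_R) = 0.
Rearranging gives the reaction functions q_R = (153 - 2q_Y)/8 and q_Y = (118 - 2q_R)/10.
Solving the pair: q_R = 647/38, q_Y = 319/38.
Total output Q = 647/38 + 319/38 = 483/19.

25.42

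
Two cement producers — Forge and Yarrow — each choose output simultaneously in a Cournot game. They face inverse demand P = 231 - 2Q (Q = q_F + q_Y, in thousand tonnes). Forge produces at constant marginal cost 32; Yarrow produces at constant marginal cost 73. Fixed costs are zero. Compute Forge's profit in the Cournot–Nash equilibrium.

3200

Forge's profit: π_F = (231 - 2Q)q_F - (32q_F). Setting ∂π_F/∂q_F = 0: 199 - 4q_F - 2(q_Y) = 0.
Yarrow's profit: π_Y = (231 - 2Q)q_Y - (73q_Y). Setting ∂π_Y/∂q_Y = 0: 158 - 4q_Y - 2(q_F) = 0.
Best responses: q_F = (199 - 2q_Y)/4, q_Y = (158 - 2q_F)/4.
Solving the pair: q_F = 40, q_Y = 39/2.
Price P = 231 - 2·(119/2) = 112.
Forge's profit: (112 - 32)·40 = 3200.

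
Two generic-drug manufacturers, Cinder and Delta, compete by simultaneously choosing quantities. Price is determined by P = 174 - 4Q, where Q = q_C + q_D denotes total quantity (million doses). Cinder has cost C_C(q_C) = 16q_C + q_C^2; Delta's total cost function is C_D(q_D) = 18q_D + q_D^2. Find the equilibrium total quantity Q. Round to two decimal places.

Cinder's profit: π_C = (174 - 4Q)q_C - (16q_C + q_C²). Setting ∂π_C/∂q_C = 0: 158 - 10q_C - 4(q_D) = 0.
Delta's profit: π_D = (174 - 4Q)q_D - (18q_D + q_D²). Setting ∂π_D/∂q_D = 0: 156 - 10q_D - 4(q_C) = 0.
Rearranging gives the reaction functions q_C = (158 - 4q_D)/10 and q_D = (156 - 4q_C)/10.
Solving the pair: q_C = 239/21, q_D = 232/21.
Total output Q = 239/21 + 232/21 = 157/7.

22.43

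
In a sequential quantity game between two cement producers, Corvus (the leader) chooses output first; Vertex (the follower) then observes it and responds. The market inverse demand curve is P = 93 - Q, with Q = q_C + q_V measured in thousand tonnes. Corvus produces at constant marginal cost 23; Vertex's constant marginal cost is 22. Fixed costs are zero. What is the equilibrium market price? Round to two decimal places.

40.25

Solve by backward induction. Given q_C, the follower Vertex maximises π_V = (93 - q_C - q_V)q_V - 22q_V.
∂π_V/∂q_V = 71 - q_C - 2q_V = 0 gives the reaction function q_V = (71 - q_C)/2.
The leader anticipates this reaction. Substituting into P = 93 - Q gives P = 115/2 - (1/2)q_C, so π_C = (115/2 - (1/2)q_C)q_C - 23q_C.
The leader's first-order condition 69/2 - q_C = 0 yields q_C = 69/2.
Then q_V = (71 - 69/2)/2 = 73/4.
Total output Q = 211/4, so price P = 93 - 211/4 = 161/4.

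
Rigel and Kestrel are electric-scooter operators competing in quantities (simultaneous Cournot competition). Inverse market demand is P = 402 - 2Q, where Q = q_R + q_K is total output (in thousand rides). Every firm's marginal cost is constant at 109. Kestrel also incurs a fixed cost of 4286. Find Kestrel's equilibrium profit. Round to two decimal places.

483.39

A representative firm's profit is π_i = q_i(402 - 2Q) - 109q_i.
First-order condition (treating rivals' output as given): 293 - 4q_i - 2q_j = 0.
With identical firms every q_j equals q_i, so q_j = q_i and 293 = 6q_i, giving q_i = 293/6.
Price P = 402 - 2·(293/3) = 620/3.
Kestrel's profit: (620/3 - 109)·(293/6) - 4286 = 483.3889.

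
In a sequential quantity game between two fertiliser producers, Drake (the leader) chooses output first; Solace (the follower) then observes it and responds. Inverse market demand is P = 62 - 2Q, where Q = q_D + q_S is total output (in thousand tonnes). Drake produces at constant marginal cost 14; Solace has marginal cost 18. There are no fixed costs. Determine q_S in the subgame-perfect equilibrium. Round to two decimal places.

Solve by backward induction. Given q_D, the follower Solace maximises π_S = (62 - 2q_D - 2q_S)q_S - 18q_S.
Setting the follower's marginal profit to zero, 44 - 2q_D - 4q_S = 0, i.e. q_S = (44 - 2q_D)/4.
The leader anticipates this reaction. Substituting into P = 62 - 2Q gives P = 40 - q_D, so π_D = (40 - q_D)q_D - 14q_D.
Maximising: ∂π_D/∂q_D = 26 - 2q_D = 0, giving q_D = 13.
Then q_S = (44 - 2·13)/4 = 9/2.

4.50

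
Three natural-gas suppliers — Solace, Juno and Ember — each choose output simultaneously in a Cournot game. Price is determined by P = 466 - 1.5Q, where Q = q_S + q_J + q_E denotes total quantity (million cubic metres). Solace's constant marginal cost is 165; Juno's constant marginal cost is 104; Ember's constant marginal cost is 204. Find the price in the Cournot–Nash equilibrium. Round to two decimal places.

Solace's profit: π_S = (466 - 1.5Q)q_S - (165q_S). Setting ∂π_S/∂q_S = 0: 301 - 3q_S - (3/2)(q_J + q_E) = 0.
Juno's first-order condition: 362 - 3q_J - (3/2)(q_S + q_E) = 0.
Ember's first-order condition: 262 - 3q_E - (3/2)(q_S + q_J) = 0.
Adding the 3 first-order conditions: 925 − 6Q = 0, so Q = 925/6.
Back-substituting: q_S = (301 − 925/4)/(3/2) = 93/2, q_J = (362 − 925/4)/(3/2) = 523/6, q_E = (262 − 925/4)/(3/2) = 41/2.
Total output Q = 925/6, so price P = 466 - (3/2)·(925/6) = 939/4.

234.75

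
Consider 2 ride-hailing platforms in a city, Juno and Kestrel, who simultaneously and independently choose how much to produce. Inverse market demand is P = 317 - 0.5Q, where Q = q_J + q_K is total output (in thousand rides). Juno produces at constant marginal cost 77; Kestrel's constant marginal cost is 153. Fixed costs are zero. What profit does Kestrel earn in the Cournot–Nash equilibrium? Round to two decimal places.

Juno's profit: π_J = (317 - 0.5Q)q_J - (77q_J). Setting ∂π_J/∂q_J = 0: 240 - q_J - (1/2)(q_K) = 0.
Kestrel's first-order condition: 164 - q_K - (1/2)(q_J) = 0.
Rearranging gives the reaction functions q_J = (240 - (1/2)q_K) and q_K = (164 - (1/2)q_J).
Substituting one into the other gives q_J = 632/3 and q_K = 176/3.
Price P = 317 - (1/2)·(808/3) = 547/3.
Kestrel's profit: (547/3 - 153)·(176/3) = 1720.8889.

1720.89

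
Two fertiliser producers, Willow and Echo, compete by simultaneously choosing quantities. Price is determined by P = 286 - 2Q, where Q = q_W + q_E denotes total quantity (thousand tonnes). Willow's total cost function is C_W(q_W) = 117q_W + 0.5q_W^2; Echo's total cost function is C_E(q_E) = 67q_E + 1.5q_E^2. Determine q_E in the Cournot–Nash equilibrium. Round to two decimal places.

24.42

Willow's profit: π_W = (286 - 2Q)q_W - (117q_W + (1/2)q_W²). Setting ∂π_W/∂q_W = 0: 169 - 5q_W - 2(q_E) = 0.
Echo's profit: π_E = (286 - 2Q)q_E - (67q_E + (3/2)q_E²). Setting ∂π_E/∂q_E = 0: 219 - 7q_E - 2(q_W) = 0.
Best responses: q_W = (169 - 2q_E)/5, q_E = (219 - 2q_W)/7.
Substituting one into the other gives q_W = 745/31 and q_E = 757/31.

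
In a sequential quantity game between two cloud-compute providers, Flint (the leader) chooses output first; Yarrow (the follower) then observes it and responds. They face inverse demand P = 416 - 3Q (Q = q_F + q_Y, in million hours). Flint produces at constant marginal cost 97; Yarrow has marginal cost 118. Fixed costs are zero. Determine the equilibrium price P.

182

The follower Yarrow best-responds to any q_F: π_Y = (416 - 3Q)q_Y - 118q_Y.
∂π_Y/∂q_Y = 298 - 3q_F - 6q_Y = 0 gives the reaction function q_Y = (298 - 3q_F)/6.
The leader anticipates this reaction. Substituting into P = 416 - 3Q gives P = 267 - (3/2)q_F, so π_F = (267 - (3/2)q_F)q_F - 97q_F.
Leader FOC: 170 - 3q_F = 0, so q_F = 170/3.
Then q_Y = (298 - 3·(170/3))/6 = 64/3.
Total output Q = 78, so price P = 416 - 3·78 = 182.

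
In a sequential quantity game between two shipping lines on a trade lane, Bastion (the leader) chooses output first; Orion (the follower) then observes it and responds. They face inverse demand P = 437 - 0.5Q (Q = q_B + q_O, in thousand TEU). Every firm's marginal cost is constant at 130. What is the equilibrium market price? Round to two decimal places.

206.75

The follower Orion best-responds to any q_B: π_O = (437 - 0.5Q)q_O - 130q_O.
Follower FOC: 307 - (1/2)q_B - q_O = 0, so q_O(q_B) = (307 - (1/2)q_B).
Bastion substitutes q_O(q_B) into its own profit: π_B = q_B(437 - (1/2)q_B - (307 - (1/2)q_B)/2) - 130q_B = (567/2 - (1/4)q_B)q_B - 130q_B.
Maximising: ∂π_B/∂q_B = 307/2 - (1/2)q_B = 0, giving q_B = 307.
Then q_O = (307 - (1/2)·307) = 307/2.
Total output Q = 921/2, so price P = 437 - (1/2)·(921/2) = 827/4.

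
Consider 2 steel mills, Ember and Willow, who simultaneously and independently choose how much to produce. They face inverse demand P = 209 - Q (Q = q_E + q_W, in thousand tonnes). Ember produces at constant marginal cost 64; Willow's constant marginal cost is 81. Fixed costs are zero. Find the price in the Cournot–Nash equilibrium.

Ember's profit: π_E = (209 - Q)q_E - (64q_E). Setting ∂π_E/∂q_E = 0: 145 - 2q_E - (q_W) = 0.
Willow's first-order condition: 128 - 2q_W - (q_E) = 0.
Rearranging gives the reaction functions q_E = (145 - q_W)/2 and q_W = (128 - q_E)/2.
Solving the pair: q_E = 54, q_W = 37.
Total output Q = 91, so price P = 209 - 91 = 118.

118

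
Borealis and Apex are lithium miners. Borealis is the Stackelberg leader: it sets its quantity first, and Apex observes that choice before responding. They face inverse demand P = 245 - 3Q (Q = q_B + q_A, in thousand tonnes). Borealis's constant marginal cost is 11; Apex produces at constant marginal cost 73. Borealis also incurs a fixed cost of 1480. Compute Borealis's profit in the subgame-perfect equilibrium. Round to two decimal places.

Solve by backward induction. Given q_B, the follower Apex maximises π_A = (245 - 3q_B - 3q_A)q_A - 73q_A.
Follower FOC: 172 - 3q_B - 6q_A = 0, so q_A(q_B) = (172 - 3q_B)/6.
The leader anticipates this reaction. Substituting into P = 245 - 3Q gives P = 159 - (3/2)q_B, so π_B = (159 - (3/2)q_B)q_B - 11q_B.
Leader FOC: 148 - 3q_B = 0, so q_B = 148/3.
Then q_A = (172 - 3·(148/3))/6 = 4.
Price P = 245 - 3·(160/3) = 85.
Borealis's profit: (85 - 11)·(148/3) - 1480 = 2170.6667.

2170.67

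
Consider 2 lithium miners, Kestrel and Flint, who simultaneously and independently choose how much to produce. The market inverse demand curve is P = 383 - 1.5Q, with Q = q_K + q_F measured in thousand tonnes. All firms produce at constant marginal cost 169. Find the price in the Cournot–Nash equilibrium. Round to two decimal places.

Each firm earns π_i = (383 - 1.5Q)q_i - 169q_i.
Setting ∂π_i/∂q_i = 0 with rivals' quantities fixed: 214 - 3q_i - (3/2)q_j = 0.
By symmetry each firm produces the same amount; substituting q_j = q_i yields q_i = 214/(9/2) = 428/9.
Total output Q = 856/9, so price P = 383 - (3/2)·(856/9) = 721/3.

240.33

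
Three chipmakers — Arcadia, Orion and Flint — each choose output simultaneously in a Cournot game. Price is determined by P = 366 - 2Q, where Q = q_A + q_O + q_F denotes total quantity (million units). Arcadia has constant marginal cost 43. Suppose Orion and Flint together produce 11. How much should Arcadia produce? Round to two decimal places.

75.25

With rivals' combined output fixed at 11, Arcadia's profit is π_A = (366 - 2·11 - 2q_A)q_A - (43q_A) = (344 - 2q_A)q_A - (43q_A).
∂π_A/∂q_A = 301 - 4q_A = 0, so q_A = 301/4.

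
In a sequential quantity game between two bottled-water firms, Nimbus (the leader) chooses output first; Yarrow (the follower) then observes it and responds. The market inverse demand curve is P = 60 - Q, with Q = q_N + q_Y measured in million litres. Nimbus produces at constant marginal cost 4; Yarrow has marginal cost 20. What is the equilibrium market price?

The follower Yarrow best-responds to any q_N: π_Y = (60 - Q)q_Y - 20q_Y.
Setting the follower's marginal profit to zero, 40 - q_N - 2q_Y = 0, i.e. q_Y = (40 - q_N)/2.
The leader anticipates this reaction. Substituting into P = 60 - Q gives P = 40 - (1/2)q_N, so π_N = (40 - (1/2)q_N)q_N - 4q_N.
Leader FOC: 36 - q_N = 0, so q_N = 36.
Then q_Y = (40 - 36)/2 = 2.
Total output Q = 38, so price P = 60 - 38 = 22.

22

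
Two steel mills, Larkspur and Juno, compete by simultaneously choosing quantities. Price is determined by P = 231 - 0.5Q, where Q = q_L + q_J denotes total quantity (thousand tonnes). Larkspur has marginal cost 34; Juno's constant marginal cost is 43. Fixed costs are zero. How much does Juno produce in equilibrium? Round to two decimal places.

119.33

Larkspur's profit: π_L = (231 - 0.5Q)q_L - (34q_L). Setting ∂π_L/∂q_L = 0: 197 - q_L - (1/2)(q_J) = 0.
Juno's first-order condition: 188 - q_J - (1/2)(q_L) = 0.
Best responses: q_L = (197 - (1/2)q_J), q_J = (188 - (1/2)q_L).
Substituting one into the other gives q_L = 412/3 and q_J = 358/3.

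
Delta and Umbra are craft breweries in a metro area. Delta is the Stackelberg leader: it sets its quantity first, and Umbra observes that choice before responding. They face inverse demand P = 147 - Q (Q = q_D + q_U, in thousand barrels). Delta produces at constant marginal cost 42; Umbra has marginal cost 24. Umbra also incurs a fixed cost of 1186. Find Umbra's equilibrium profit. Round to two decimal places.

The follower Umbra best-responds to any q_D: π_U = (147 - Q)q_U - 24q_U.
Follower FOC: 123 - q_D - 2q_U = 0, so q_U(q_D) = (123 - q_D)/2.
Delta substitutes q_U(q_D) into its own profit: π_D = q_D(147 - q_D - (123 - q_D)/2) - 42q_D = (171/2 - (1/2)q_D)q_D - 42q_D.
Leader FOC: 87/2 - q_D = 0, so q_D = 87/2.
Then q_U = (123 - 87/2)/2 = 159/4.
Price P = 147 - 333/4 = 255/4.
Umbra's profit: (255/4 - 24)·(159/4) - 1186 = 394.0625.

394.06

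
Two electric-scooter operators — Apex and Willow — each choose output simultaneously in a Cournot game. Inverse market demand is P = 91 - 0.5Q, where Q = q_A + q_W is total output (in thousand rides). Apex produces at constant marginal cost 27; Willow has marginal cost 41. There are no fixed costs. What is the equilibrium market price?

Apex's profit: π_A = (91 - 0.5Q)q_A - (27q_A). Setting ∂π_A/∂q_A = 0: 64 - q_A - (1/2)(q_W) = 0.
Willow's first-order condition: 50 - q_W - (1/2)(q_A) = 0.
Best responses: q_A = (64 - (1/2)q_W), q_W = (50 - (1/2)q_A).
Solving the pair: q_A = 52, q_W = 24.
Total output Q = 76, so price P = 91 - (1/2)·76 = 53.

53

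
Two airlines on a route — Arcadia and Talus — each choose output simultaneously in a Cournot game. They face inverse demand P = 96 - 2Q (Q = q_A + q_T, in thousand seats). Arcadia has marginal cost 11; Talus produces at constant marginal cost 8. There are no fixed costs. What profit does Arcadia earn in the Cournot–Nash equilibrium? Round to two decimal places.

Arcadia's profit: π_A = (96 - 2Q)q_A - (11q_A). Setting ∂π_A/∂q_A = 0: 85 - 4q_A - 2(q_T) = 0.
Talus's profit: π_T = (96 - 2Q)q_T - (8q_T). Setting ∂π_T/∂q_T = 0: 88 - 4q_T - 2(q_A) = 0.
Best responses: q_A = (85 - 2q_T)/4, q_T = (88 - 2q_A)/4.
Solving the pair: q_A = 41/3, q_T = 91/6.
Price P = 96 - 2·(173/6) = 115/3.
Arcadia's profit: (115/3 - 11)·(41/3) = 373.5556.

373.56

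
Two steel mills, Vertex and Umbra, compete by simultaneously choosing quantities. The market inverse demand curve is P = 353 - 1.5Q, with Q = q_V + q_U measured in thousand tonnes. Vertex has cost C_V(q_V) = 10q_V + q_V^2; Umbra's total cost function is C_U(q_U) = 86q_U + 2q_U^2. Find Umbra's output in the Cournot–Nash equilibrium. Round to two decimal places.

Vertex's profit: π_V = (353 - 1.5Q)q_V - (10q_V + q_V²). Setting ∂π_V/∂q_V = 0: 343 - 5q_V - (3/2)(q_U) = 0.
Umbra's first-order condition: 267 - 7q_U - (3/2)(q_V) = 0.
So q_V = (343 - (3/2)q_U)/5 and q_U = (267 - (3/2)q_V)/7.
Substituting one into the other gives q_V = 61.0840 and q_U = 25.0534.

25.05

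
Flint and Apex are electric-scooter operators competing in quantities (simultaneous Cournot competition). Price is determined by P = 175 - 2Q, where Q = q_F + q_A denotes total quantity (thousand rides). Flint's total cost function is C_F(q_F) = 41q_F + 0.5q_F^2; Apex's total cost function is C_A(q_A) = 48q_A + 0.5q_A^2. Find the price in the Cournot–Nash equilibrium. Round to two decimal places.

100.43

Flint's profit: π_F = (175 - 2Q)q_F - (41q_F + (1/2)q_F²). Setting ∂π_F/∂q_F = 0: 134 - 5q_F - 2(q_A) = 0.
Apex's profit: π_A = (175 - 2Q)q_A - (48q_A + (1/2)q_A²). Setting ∂π_A/∂q_A = 0: 127 - 5q_A - 2(q_F) = 0.
Rearranging gives the reaction functions q_F = (134 - 2q_A)/5 and q_A = (127 - 2q_F)/5.
Solving the pair: q_F = 416/21, q_A = 367/21.
Total output Q = 261/7, so price P = 175 - 2·(261/7) = 703/7.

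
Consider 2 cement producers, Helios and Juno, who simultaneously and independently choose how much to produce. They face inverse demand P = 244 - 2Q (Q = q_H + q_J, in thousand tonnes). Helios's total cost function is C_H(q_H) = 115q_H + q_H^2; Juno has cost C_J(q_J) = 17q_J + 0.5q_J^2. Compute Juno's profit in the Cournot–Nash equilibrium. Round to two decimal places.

4507.46

Helios's profit: π_H = (244 - 2Q)q_H - (115q_H + q_H²). Setting ∂π_H/∂q_H = 0: 129 - 6q_H - 2(q_J) = 0.
Juno's first-order condition: 227 - 5q_J - 2(q_H) = 0.
Rearranging gives the reaction functions q_H = (129 - 2q_J)/6 and q_J = (227 - 2q_H)/5.
Solving the pair: q_H = 191/26, q_J = 552/13.
Price P = 244 - 2·(1295/26) = 1877/13.
Juno's profit: (1877/13)·(552/13) - 17·(552/13) - (1/2)(552/13)² = 4507.4556.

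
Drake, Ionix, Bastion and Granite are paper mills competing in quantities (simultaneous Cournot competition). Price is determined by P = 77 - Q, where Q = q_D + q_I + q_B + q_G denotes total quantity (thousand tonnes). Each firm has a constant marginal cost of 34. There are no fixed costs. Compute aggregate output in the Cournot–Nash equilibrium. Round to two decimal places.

34.40

Each firm earns π_i = (77 - Q)q_i - 34q_i.
Setting ∂π_i/∂q_i = 0 with rivals' quantities fixed: 43 - 2q_i - Σ_{j≠i} q_j = 0.
By symmetry each firm produces the same amount; substituting Σ_{j≠i} q_j = 3q_i yields q_i = 43/5.
Total output Q = 43/5 + 43/5 + 43/5 + 43/5 = 172/5.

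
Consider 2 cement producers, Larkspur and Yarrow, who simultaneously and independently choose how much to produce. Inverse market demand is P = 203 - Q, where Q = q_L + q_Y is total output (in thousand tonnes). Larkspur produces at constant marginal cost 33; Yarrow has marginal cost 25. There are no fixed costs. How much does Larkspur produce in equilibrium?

Larkspur's profit: π_L = (203 - Q)q_L - (33q_L). Setting ∂π_L/∂q_L = 0: 170 - 2q_L - (q_Y) = 0.
Yarrow's profit: π_Y = (203 - Q)q_Y - (25q_Y). Setting ∂π_Y/∂q_Y = 0: 178 - 2q_Y - (q_L) = 0.
Rearranging gives the reaction functions q_L = (170 - q_Y)/2 and q_Y = (178 - q_L)/2.
Substituting one into the other gives q_L = 54 and q_Y = 62.

54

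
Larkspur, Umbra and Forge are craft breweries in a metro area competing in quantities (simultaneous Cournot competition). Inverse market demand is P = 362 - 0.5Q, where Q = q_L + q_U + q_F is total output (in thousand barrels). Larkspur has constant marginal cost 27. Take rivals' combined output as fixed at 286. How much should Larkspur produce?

192

With rivals' combined output fixed at 286, Larkspur's profit is π_L = (362 - (1/2)·286 - (1/2)q_L)q_L - (27q_L) = (219 - (1/2)q_L)q_L - (27q_L).
∂π_L/∂q_L = 192 - q_L = 0, so q_L = 192.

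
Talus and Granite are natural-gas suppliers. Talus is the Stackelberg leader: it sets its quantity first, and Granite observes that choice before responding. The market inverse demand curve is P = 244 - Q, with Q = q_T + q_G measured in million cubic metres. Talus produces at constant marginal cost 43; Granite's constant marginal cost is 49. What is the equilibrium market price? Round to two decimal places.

94.75

Solve by backward induction. Given q_T, the follower Granite maximises π_G = (244 - q_T - q_G)q_G - 49q_G.
Setting the follower's marginal profit to zero, 195 - q_T - 2q_G = 0, i.e. q_G = (195 - q_T)/2.
The leader anticipates this reaction. Substituting into P = 244 - Q gives P = 293/2 - (1/2)q_T, so π_T = (293/2 - (1/2)q_T)q_T - 43q_T.
Maximising: ∂π_T/∂q_T = 207/2 - q_T = 0, giving q_T = 207/2.
Then q_G = (195 - 207/2)/2 = 183/4.
Total output Q = 597/4, so price P = 244 - 597/4 = 379/4.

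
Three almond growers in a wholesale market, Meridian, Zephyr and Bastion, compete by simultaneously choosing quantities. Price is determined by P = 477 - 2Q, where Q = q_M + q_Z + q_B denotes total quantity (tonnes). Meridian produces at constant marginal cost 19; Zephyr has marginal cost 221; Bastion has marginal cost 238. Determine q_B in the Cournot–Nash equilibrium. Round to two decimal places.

Meridian's profit: π_M = (477 - 2Q)q_M - (19q_M). Setting ∂π_M/∂q_M = 0: 458 - 4q_M - 2(q_Z + q_B) = 0.
Zephyr's profit: π_Z = (477 - 2Q)q_Z - (221q_Z). Setting ∂π_Z/∂q_Z = 0: 256 - 4q_Z - 2(q_M + q_B) = 0.
Bastion's first-order condition: 239 - 4q_B - 2(q_M + q_Z) = 0.
Adding the 3 conditions: 953 − 4Q − 4Q = 0, i.e. Q = 953/8.
Back-substituting: q_M = (458 − 953/4)/2 = 879/8, q_Z = (256 − 953/4)/2 = 71/8, q_B = (239 − 953/4)/2 = 3/8.

0.38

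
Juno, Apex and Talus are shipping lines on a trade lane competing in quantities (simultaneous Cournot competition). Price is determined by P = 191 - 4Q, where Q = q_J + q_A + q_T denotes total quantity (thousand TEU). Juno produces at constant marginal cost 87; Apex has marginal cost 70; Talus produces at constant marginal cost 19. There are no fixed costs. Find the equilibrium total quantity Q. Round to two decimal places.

24.81

Juno's profit: π_J = (191 - 4Q)q_J - (87q_J). Setting ∂π_J/∂q_J = 0: 104 - 8q_J - 4(q_A + q_T) = 0.
Apex's profit: π_A = (191 - 4Q)q_A - (70q_A). Setting ∂π_A/∂q_A = 0: 121 - 8q_A - 4(q_J + q_T) = 0.
Talus's first-order condition: 172 - 8q_T - 4(q_J + q_A) = 0.
Adding the 3 first-order conditions: 397 − 16Q = 0, so Q = 397/16.
Back-substituting: q_J = (104 − 397/4)/4 = 19/16, q_A = (121 − 397/4)/4 = 87/16, q_T = (172 − 397/4)/4 = 291/16.
Total output Q = 19/16 + 87/16 + 291/16 = 397/16.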